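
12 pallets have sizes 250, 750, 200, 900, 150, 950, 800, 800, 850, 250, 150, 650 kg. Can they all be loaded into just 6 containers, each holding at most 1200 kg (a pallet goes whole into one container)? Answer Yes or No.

Total = 6700 kg; ⌈6700/1200⌉ = 6.
7 pallets each exceed half the capacity and cannot share a container, forcing at least 7 containers.
At least 7 containers are required, but only 6 are allowed.

No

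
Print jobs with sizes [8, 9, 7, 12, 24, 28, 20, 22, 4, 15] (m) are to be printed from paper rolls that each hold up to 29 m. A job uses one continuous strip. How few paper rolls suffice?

6

Total = 28 + 24 + 22 + 20 + 15 + 12 + 9 + 8 + 7 + 4 = 149 m.
Lower bound: ⌈149/29⌉ = 6 paper rolls.
A packing using 6 paper rolls:
  roll 1: 28 = 28
  roll 2: 24 + 4 = 28
  roll 3: 22 + 7 = 29
  roll 4: 20 + 9 = 29
  roll 5: 15 + 12 = 27
  roll 6: 8 = 8
This matches the lower bound, so 6 is optimal.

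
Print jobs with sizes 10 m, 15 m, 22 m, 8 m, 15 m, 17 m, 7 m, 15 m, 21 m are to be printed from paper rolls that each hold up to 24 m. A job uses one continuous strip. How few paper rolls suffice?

7

Total = 22 + 21 + 17 + 15 + 15 + 15 + 10 + 8 + 7 = 130 m.
Lower bound: ⌈130/24⌉ = 6 paper rolls.
A packing using 7 paper rolls:
  roll 1: 22 = 22
  roll 2: 21 = 21
  roll 3: 17 + 7 = 24
  roll 4: 15 + 8 = 23
  roll 5: 15 = 15
  roll 6: 15 = 15
  roll 7: 10 = 10
No arrangement into 6 paper rolls stays within capacity, so 7 is optimal.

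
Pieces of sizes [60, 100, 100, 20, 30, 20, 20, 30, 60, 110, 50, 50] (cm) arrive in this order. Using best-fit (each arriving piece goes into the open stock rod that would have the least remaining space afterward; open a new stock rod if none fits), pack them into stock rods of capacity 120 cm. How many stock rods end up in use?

6

  60 → stock rod 1 (new)  [load 60/120]
  100 → stock rod 2 (new)  [load 100/120]
  100 → stock rod 3 (new)  [load 100/120]
  20 → stock rod 2  [load 120/120]
  30 → stock rod 1  [load 90/120]
  20 → stock rod 3  [load 120/120]
  20 → stock rod 1  [load 110/120]
  30 → stock rod 4 (new)  [load 30/120]
  60 → stock rod 4  [load 90/120]
  110 → stock rod 5 (new)  [load 110/120]
  50 → stock rod 6 (new)  [load 50/120]
  50 → stock rod 6  [load 100/120]
6 stock rods opened.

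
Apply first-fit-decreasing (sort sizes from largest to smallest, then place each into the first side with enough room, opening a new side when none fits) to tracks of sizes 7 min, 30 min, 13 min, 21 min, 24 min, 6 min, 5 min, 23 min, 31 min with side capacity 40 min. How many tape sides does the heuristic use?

5

Sorted descending: 31, 30, 24, 23, 21, 13, 7, 6, 5.
  31 → side 1 (new)  [load 31/40]
  30 → side 2 (new)  [load 30/40]
  24 → side 3 (new)  [load 24/40]
  23 → side 4 (new)  [load 23/40]
  21 → side 5 (new)  [load 21/40]
  13 → side 3  [load 37/40]
  7 → side 1  [load 38/40]
  6 → side 2  [load 36/40]
  5 → side 4  [load 28/40]
5 tape sides opened.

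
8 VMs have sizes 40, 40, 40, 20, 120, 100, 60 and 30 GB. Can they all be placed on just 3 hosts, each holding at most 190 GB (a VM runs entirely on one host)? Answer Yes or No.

Yes

A valid assignment using 3 hosts:
  host 1: 120 + 60 = 180
  host 2: 100 + 40 + 40 = 180
  host 3: 40 + 30 + 20 = 90
Every load is within 190 GB, so 3 hosts suffice.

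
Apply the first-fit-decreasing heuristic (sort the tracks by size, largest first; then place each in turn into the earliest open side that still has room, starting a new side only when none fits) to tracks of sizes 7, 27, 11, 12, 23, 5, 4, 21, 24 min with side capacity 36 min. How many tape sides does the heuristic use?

Sorted descending: 27, 24, 23, 21, 12, 11, 7, 5, 4.
  27 → side 1 (new)  [load 27/36]
  24 → side 2 (new)  [load 24/36]
  23 → side 3 (new)  [load 23/36]
  21 → side 4 (new)  [load 21/36]
  12 → side 2  [load 36/36]
  11 → side 3  [load 34/36]
  7 → side 1  [load 34/36]
  5 → side 4  [load 26/36]
  4 → side 4  [load 30/36]
4 tape sides opened.

4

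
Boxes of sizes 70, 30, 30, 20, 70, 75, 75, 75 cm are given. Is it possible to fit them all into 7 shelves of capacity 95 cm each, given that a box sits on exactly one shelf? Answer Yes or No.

Yes

A valid assignment using 6 shelves:
  shelf 1: 75 + 20 = 95
  shelf 2: 75 = 75
  shelf 3: 75 = 75
  shelf 4: 70 = 70
  shelf 5: 70 = 70
  shelf 6: 30 + 30 = 60
That uses only 6 ≤ 7, so 7 shelves are enough.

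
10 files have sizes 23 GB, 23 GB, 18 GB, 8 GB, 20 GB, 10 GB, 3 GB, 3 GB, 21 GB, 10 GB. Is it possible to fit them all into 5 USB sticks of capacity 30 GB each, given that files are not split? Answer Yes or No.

Yes

A valid assignment using 5 USB sticks:
  USB stick 1: 23 + 3 + 3 = 29
  USB stick 2: 23 = 23
  USB stick 3: 21 + 8 = 29
  USB stick 4: 20 + 10 = 30
  USB stick 5: 18 + 10 = 28
Every load is within 30 GB, so 5 USB sticks suffice.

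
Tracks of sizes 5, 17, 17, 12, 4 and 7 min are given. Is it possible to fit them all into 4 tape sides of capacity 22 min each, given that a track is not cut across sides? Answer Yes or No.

Yes

A valid assignment using 3 tape sides:
  side 1: 17 + 5 = 22
  side 2: 17 + 4 = 21
  side 3: 12 + 7 = 19
That uses only 3 ≤ 4, so 4 tape sides are enough.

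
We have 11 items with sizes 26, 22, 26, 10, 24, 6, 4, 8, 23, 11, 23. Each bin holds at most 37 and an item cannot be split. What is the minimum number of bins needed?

Total = 26 + 26 + 24 + 23 + 23 + 22 + 11 + 10 + 8 + 6 + 4 = 183.
Lower bound: ⌈183/37⌉ = 5 bins.
Also, 6 items each exceed 37/2, and no two of those can share a bin, so at least 6 bins are needed.
A packing using 6 bins:
  bin 1: 26 + 11 = 37
  bin 2: 26 + 10 = 36
  bin 3: 24 + 8 + 4 = 36
  bin 4: 23 + 6 = 29
  bin 5: 23 = 23
  bin 6: 22 = 22
This matches the lower bound, so 6 is optimal.

6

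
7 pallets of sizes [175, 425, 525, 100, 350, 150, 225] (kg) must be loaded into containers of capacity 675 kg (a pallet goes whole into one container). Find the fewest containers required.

3

Total = 525 + 425 + 350 + 225 + 175 + 150 + 100 = 1950 kg.
Lower bound: ⌈1950/675⌉ = 3 containers.
A packing using 3 containers:
  container 1: 525 + 150 = 675
  container 2: 425 + 225 = 650
  container 3: 350 + 175 + 100 = 625
This matches the lower bound, so 3 is optimal.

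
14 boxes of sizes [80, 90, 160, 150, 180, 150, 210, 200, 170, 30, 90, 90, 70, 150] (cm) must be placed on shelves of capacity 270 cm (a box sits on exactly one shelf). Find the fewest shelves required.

8

Total = 210 + 200 + 180 + 170 + 160 + 150 + 150 + 150 + 90 + 90 + 90 + 80 + 70 + 30 = 1820 cm.
Lower bound: ⌈1820/270⌉ = 7 shelves.
Also, 8 boxes each exceed 135 cm, and no two of those can share a shelf, so at least 8 shelves are needed.
A packing using 8 shelves:
  shelf 1: 210 + 30 = 240
  shelf 2: 200 + 70 = 270
  shelf 3: 180 + 90 = 270
  shelf 4: 170 + 90 = 260
  shelf 5: 160 + 90 = 250
  shelf 6: 150 + 80 = 230
  shelf 7: 150 = 150
  shelf 8: 150 = 150
This matches the lower bound, so 8 is optimal.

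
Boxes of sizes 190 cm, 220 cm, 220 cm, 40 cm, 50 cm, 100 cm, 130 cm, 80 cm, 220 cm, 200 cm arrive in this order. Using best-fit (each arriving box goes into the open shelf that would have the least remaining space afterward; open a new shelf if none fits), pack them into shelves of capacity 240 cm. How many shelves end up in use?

  190 → shelf 1 (new)  [load 190/240]
  220 → shelf 2 (new)  [load 220/240]
  220 → shelf 3 (new)  [load 220/240]
  40 → shelf 1  [load 230/240]
  50 → shelf 4 (new)  [load 50/240]
  100 → shelf 4  [load 150/240]
  130 → shelf 5 (new)  [load 130/240]
  80 → shelf 4  [load 230/240]
  220 → shelf 6 (new)  [load 220/240]
  200 → shelf 7 (new)  [load 200/240]
7 shelves opened.

7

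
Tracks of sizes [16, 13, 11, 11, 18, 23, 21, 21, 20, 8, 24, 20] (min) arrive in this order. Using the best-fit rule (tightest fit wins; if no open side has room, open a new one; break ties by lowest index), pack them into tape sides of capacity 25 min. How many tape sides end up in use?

  16 → side 1 (new)  [load 16/25]
  13 → side 2 (new)  [load 13/25]
  11 → side 2  [load 24/25]
  11 → side 3 (new)  [load 11/25]
  18 → side 4 (new)  [load 18/25]
  23 → side 5 (new)  [load 23/25]
  21 → side 6 (new)  [load 21/25]
  21 → side 7 (new)  [load 21/25]
  20 → side 8 (new)  [load 20/25]
  8 → side 1  [load 24/25]
  24 → side 9 (new)  [load 24/25]
  20 → side 10 (new)  [load 20/25]
10 tape sides opened.

10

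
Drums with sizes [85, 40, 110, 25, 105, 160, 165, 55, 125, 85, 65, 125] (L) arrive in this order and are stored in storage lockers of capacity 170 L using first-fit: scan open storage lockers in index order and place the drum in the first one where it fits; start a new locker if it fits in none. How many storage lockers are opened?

8

  85 → locker 1 (new)  [load 85/170]
  40 → locker 1  [load 125/170]
  110 → locker 2 (new)  [load 110/170]
  25 → locker 1  [load 150/170]
  105 → locker 3 (new)  [load 105/170]
  160 → locker 4 (new)  [load 160/170]
  165 → locker 5 (new)  [load 165/170]
  55 → locker 2  [load 165/170]
  125 → locker 6 (new)  [load 125/170]
  85 → locker 7 (new)  [load 85/170]
  65 → locker 3  [load 170/170]
  125 → locker 8 (new)  [load 125/170]
8 storage lockers opened.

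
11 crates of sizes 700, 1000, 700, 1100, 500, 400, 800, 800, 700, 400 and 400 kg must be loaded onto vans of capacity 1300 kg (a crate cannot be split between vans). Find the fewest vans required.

7

Total = 1100 + 1000 + 800 + 800 + 700 + 700 + 700 + 500 + 400 + 400 + 400 = 7500 kg.
Lower bound: ⌈7500/1300⌉ = 6 vans.
Also, 7 crates each exceed 650 kg, and no two of those can share a van, so at least 7 vans are needed.
A packing using 7 vans:
  van 1: 1100 = 1100
  van 2: 1000 = 1000
  van 3: 800 + 500 = 1300
  van 4: 800 + 400 = 1200
  van 5: 700 + 400 = 1100
  van 6: 700 + 400 = 1100
  van 7: 700 = 700
This matches the lower bound, so 7 is optimal.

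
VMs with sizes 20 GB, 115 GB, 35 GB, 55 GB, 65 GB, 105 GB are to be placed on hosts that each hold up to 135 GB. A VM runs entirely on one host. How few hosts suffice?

Total = 115 + 105 + 65 + 55 + 35 + 20 = 395 GB.
Lower bound: ⌈395/135⌉ = 3 hosts.
A packing using 4 hosts:
  host 1: 115 + 20 = 135
  host 2: 105 = 105
  host 3: 65 + 55 = 120
  host 4: 35 = 35
No arrangement into 3 hosts stays within capacity, so 4 is optimal.

4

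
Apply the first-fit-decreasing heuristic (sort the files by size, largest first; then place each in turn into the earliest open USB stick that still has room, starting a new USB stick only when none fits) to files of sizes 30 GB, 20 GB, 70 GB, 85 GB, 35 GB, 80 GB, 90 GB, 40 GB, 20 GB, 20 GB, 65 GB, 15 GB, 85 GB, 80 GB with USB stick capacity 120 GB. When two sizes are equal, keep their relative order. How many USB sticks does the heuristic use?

Sorted descending: 90, 85, 85, 80, 80, 70, 65, 40, 35, 30, 20, 20, 20, 15.
  90 → USB stick 1 (new)  [load 90/120]
  85 → USB stick 2 (new)  [load 85/120]
  85 → USB stick 3 (new)  [load 85/120]
  80 → USB stick 4 (new)  [load 80/120]
  80 → USB stick 5 (new)  [load 80/120]
  70 → USB stick 6 (new)  [load 70/120]
  65 → USB stick 7 (new)  [load 65/120]
  40 → USB stick 4  [load 120/120]
  35 → USB stick 2  [load 120/120]
  30 → USB stick 1  [load 120/120]
  20 → USB stick 3  [load 105/120]
  20 → USB stick 5  [load 100/120]
  20 → USB stick 5  [load 120/120]
  15 → USB stick 3  [load 120/120]
7 USB sticks opened.

7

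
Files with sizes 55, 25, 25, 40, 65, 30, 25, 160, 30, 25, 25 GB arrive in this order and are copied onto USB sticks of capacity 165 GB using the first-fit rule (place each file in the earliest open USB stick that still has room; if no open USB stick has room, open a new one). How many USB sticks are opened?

4

  55 → USB stick 1 (new)  [load 55/165]
  25 → USB stick 1  [load 80/165]
  25 → USB stick 1  [load 105/165]
  40 → USB stick 1  [load 145/165]
  65 → USB stick 2 (new)  [load 65/165]
  30 → USB stick 2  [load 95/165]
  25 → USB stick 2  [load 120/165]
  160 → USB stick 3 (new)  [load 160/165]
  30 → USB stick 2  [load 150/165]
  25 → USB stick 4 (new)  [load 25/165]
  25 → USB stick 4  [load 50/165]
4 USB sticks opened.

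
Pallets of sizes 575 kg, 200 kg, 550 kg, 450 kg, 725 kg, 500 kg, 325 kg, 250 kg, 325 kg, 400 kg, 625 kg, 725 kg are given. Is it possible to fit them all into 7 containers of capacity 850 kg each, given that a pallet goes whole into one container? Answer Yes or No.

Total = 5650 kg; ⌈5650/850⌉ = 7.
The bound of 7 does not rule out 7, but exhaustive search shows no assignment into 7 containers of capacity 850 kg exists — the minimum is 8.

No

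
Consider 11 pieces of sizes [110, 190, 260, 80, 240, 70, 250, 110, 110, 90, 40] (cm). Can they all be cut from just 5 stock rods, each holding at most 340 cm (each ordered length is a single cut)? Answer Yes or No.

Yes

A valid assignment using 5 stock rods:
  stock rod 1: 260 + 80 = 340
  stock rod 2: 250 + 90 = 340
  stock rod 3: 240 + 70 = 310
  stock rod 4: 190 + 110 + 40 = 340
  stock rod 5: 110 + 110 = 220
Every load is within 340 cm, so 5 stock rods suffice.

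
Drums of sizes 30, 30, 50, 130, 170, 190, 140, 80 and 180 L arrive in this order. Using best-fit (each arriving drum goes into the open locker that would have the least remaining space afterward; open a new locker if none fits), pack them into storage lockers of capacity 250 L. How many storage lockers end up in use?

  30 → locker 1 (new)  [load 30/250]
  30 → locker 1  [load 60/250]
  50 → locker 1  [load 110/250]
  130 → locker 1  [load 240/250]
  170 → locker 2 (new)  [load 170/250]
  190 → locker 3 (new)  [load 190/250]
  140 → locker 4 (new)  [load 140/250]
  80 → locker 2  [load 250/250]
  180 → locker 5 (new)  [load 180/250]
5 storage lockers opened.

5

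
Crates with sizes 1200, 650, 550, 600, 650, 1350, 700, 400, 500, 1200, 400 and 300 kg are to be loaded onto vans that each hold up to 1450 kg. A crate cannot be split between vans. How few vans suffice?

Total = 1350 + 1200 + 1200 + 700 + 650 + 650 + 600 + 550 + 500 + 400 + 400 + 300 = 8500 kg.
Lower bound: ⌈8500/1450⌉ = 6 vans.
A packing using 7 vans:
  van 1: 1350 = 1350
  van 2: 1200 = 1200
  van 3: 1200 = 1200
  van 4: 700 + 650 = 1350
  van 5: 650 + 600 = 1250
  van 6: 550 + 500 + 400 = 1450
  van 7: 400 + 300 = 700
No arrangement into 6 vans stays within capacity, so 7 is optimal.

7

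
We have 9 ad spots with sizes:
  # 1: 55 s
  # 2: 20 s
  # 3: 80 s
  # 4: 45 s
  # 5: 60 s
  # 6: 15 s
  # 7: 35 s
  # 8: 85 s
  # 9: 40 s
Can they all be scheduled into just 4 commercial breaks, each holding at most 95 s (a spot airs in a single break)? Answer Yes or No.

Total = 435 s; ⌈435/95⌉ = 5.
At least 5 commercial breaks are required, but only 4 are allowed.

No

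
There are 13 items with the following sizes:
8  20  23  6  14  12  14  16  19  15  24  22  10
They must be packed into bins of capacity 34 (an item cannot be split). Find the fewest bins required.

Total = 24 + 23 + 22 + 20 + 19 + 16 + 15 + 14 + 14 + 12 + 10 + 8 + 6 = 203.
Lower bound: ⌈203/34⌉ = 6 bins.
A packing using 7 bins:
  bin 1: 24 + 10 = 34
  bin 2: 23 + 8 = 31
  bin 3: 22 + 12 = 34
  bin 4: 20 + 14 = 34
  bin 5: 19 + 15 = 34
  bin 6: 16 + 14 = 30
  bin 7: 6 = 6
No arrangement into 6 bins stays within capacity, so 7 is optimal.

7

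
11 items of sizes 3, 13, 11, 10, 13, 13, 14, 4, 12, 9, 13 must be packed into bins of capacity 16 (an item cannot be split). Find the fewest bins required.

9

Total = 14 + 13 + 13 + 13 + 13 + 12 + 11 + 10 + 9 + 4 + 3 = 115.
Lower bound: ⌈115/16⌉ = 8 bins.
Also, 9 items each exceed 8, and no two of those can share a bin, so at least 9 bins are needed.
A packing using 9 bins:
  bin 1: 14 = 14
  bin 2: 13 + 3 = 16
  bin 3: 13 = 13
  bin 4: 13 = 13
  bin 5: 13 = 13
  bin 6: 12 + 4 = 16
  bin 7: 11 = 11
  bin 8: 10 = 10
  bin 9: 9 = 9
This matches the lower bound, so 9 is optimal.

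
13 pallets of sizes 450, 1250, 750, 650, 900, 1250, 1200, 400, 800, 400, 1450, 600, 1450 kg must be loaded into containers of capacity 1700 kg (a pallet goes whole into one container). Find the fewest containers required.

8

Total = 1450 + 1450 + 1250 + 1250 + 1200 + 900 + 800 + 750 + 650 + 600 + 450 + 400 + 400 = 11550 kg.
Lower bound: ⌈11550/1700⌉ = 7 containers.
A packing using 8 containers:
  container 1: 1450 = 1450
  container 2: 1450 = 1450
  container 3: 1250 + 450 = 1700
  container 4: 1250 + 400 = 1650
  container 5: 1200 + 400 = 1600
  container 6: 900 + 800 = 1700
  container 7: 750 + 650 = 1400
  container 8: 600 = 600
No arrangement into 7 containers stays within capacity, so 8 is optimal.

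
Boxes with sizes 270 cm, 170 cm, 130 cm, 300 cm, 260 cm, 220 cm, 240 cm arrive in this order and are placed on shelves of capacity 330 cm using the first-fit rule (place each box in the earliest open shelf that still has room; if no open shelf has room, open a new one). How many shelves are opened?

  270 → shelf 1 (new)  [load 270/330]
  170 → shelf 2 (new)  [load 170/330]
  130 → shelf 2  [load 300/330]
  300 → shelf 3 (new)  [load 300/330]
  260 → shelf 4 (new)  [load 260/330]
  220 → shelf 5 (new)  [load 220/330]
  240 → shelf 6 (new)  [load 240/330]
6 shelves opened.

6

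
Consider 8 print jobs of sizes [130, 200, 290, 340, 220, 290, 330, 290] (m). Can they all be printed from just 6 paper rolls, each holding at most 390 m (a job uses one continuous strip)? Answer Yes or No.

No

Total = 2090 m; ⌈2090/390⌉ = 6.
7 print jobs each exceed half the capacity and cannot share a roll, forcing at least 7 paper rolls.
At least 7 paper rolls are required, but only 6 are allowed.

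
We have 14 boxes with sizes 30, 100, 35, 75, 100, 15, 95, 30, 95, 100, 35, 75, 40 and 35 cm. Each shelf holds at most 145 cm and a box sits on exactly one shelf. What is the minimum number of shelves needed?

7

Total = 100 + 100 + 100 + 95 + 95 + 75 + 75 + 40 + 35 + 35 + 35 + 30 + 30 + 15 = 860 cm.
Lower bound: ⌈860/145⌉ = 6 shelves.
Also, 7 boxes each exceed 145/2 cm, and no two of those can share a shelf, so at least 7 shelves are needed.
A packing using 7 shelves:
  shelf 1: 100 + 40 = 140
  shelf 2: 100 + 35 = 135
  shelf 3: 100 + 35 = 135
  shelf 4: 95 + 35 + 15 = 145
  shelf 5: 95 + 30 = 125
  shelf 6: 75 + 30 = 105
  shelf 7: 75 = 75
This matches the lower bound, so 7 is optimal.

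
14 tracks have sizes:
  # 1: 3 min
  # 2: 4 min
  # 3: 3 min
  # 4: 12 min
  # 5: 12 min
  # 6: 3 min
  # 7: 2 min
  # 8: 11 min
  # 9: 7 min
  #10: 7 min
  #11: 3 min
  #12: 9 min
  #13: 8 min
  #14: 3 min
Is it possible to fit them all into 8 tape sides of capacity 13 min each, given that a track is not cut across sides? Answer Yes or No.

A valid assignment using 7 tape sides:
  side 1: 12 = 12
  side 2: 12 = 12
  side 3: 11 + 2 = 13
  side 4: 9 + 4 = 13
  side 5: 8 + 3 = 11
  side 6: 7 + 3 + 3 = 13
  side 7: 7 + 3 + 3 = 13
That uses only 7 ≤ 8, so 8 tape sides are enough.

Yes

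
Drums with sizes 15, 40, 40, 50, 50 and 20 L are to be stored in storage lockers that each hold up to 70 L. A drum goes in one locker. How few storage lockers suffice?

4

Total = 50 + 50 + 40 + 40 + 20 + 15 = 215 L.
Lower bound: ⌈215/70⌉ = 4 storage lockers.
A packing using 4 storage lockers:
  locker 1: 50 + 20 = 70
  locker 2: 50 + 15 = 65
  locker 3: 40 = 40
  locker 4: 40 = 40
This matches the lower bound, so 4 is optimal.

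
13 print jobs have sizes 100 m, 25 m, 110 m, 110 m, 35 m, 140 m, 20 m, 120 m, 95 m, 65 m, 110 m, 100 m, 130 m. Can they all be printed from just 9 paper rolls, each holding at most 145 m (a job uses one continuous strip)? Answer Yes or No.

Total = 1160 m; ⌈1160/145⌉ = 8.
9 print jobs each exceed half the capacity and cannot share a roll, forcing at least 9 paper rolls.
The bound of 9 does not rule out 9, but exhaustive search shows no assignment into 9 paper rolls of capacity 145 m exists — the minimum is 10.

No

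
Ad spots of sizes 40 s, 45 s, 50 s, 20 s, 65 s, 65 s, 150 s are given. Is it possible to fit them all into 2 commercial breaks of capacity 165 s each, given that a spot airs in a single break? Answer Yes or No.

No

Total = 435 s; ⌈435/165⌉ = 3.
At least 3 commercial breaks are required, but only 2 are allowed.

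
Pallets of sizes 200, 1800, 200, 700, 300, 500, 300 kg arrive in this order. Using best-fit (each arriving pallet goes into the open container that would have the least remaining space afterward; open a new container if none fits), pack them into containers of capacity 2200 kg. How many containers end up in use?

2

  200 → container 1 (new)  [load 200/2200]
  1800 → container 1  [load 2000/2200]
  200 → container 1  [load 2200/2200]
  700 → container 2 (new)  [load 700/2200]
  300 → container 2  [load 1000/2200]
  500 → container 2  [load 1500/2200]
  300 → container 2  [load 1800/2200]
2 containers opened.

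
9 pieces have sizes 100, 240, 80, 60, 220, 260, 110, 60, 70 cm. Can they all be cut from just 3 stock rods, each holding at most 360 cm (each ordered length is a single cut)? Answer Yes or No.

No

Total = 1200 cm; ⌈1200/360⌉ = 4.
At least 4 stock rods are required, but only 3 are allowed.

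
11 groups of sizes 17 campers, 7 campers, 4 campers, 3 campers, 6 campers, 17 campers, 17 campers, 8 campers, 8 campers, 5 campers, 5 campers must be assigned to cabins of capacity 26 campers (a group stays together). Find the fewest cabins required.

Total = 17 + 17 + 17 + 8 + 8 + 7 + 6 + 5 + 5 + 4 + 3 = 97 campers.
Lower bound: ⌈97/26⌉ = 4 cabins.
A packing using 4 cabins:
  cabin 1: 17 + 8 = 25
  cabin 2: 17 + 8 = 25
  cabin 3: 17 + 7 = 24
  cabin 4: 6 + 5 + 5 + 4 + 3 = 23
This matches the lower bound, so 4 is optimal.

4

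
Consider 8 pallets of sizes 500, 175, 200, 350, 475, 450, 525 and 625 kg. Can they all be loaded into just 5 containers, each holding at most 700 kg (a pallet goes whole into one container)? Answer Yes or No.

Total = 3300 kg; ⌈3300/700⌉ = 5.
The bound of 5 does not rule out 5, but exhaustive search shows no assignment into 5 containers of capacity 700 kg exists — the minimum is 6.

No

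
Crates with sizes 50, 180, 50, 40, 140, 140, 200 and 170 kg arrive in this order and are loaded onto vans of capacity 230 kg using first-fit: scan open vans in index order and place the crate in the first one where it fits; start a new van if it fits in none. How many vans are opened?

5

  50 → van 1 (new)  [load 50/230]
  180 → van 1  [load 230/230]
  50 → van 2 (new)  [load 50/230]
  40 → van 2  [load 90/230]
  140 → van 2  [load 230/230]
  140 → van 3 (new)  [load 140/230]
  200 → van 4 (new)  [load 200/230]
  170 → van 5 (new)  [load 170/230]
5 vans opened.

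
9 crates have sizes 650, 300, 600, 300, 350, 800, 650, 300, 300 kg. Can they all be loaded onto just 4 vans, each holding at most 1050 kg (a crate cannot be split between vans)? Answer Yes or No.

No

Total = 4250 kg; ⌈4250/1050⌉ = 5.
At least 5 vans are required, but only 4 are allowed.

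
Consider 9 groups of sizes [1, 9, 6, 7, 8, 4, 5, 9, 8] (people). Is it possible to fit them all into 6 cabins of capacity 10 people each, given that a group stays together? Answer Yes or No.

No

Total = 57 people; ⌈57/10⌉ = 6.
The bound of 6 does not rule out 6, but exhaustive search shows no assignment into 6 cabins of capacity 10 people exists — the minimum is 7.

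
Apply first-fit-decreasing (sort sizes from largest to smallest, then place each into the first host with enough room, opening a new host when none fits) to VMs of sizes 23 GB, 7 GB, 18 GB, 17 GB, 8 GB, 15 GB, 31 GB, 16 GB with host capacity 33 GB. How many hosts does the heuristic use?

Sorted descending: 31, 23, 18, 17, 16, 15, 8, 7.
  31 → host 1 (new)  [load 31/33]
  23 → host 2 (new)  [load 23/33]
  18 → host 3 (new)  [load 18/33]
  17 → host 4 (new)  [load 17/33]
  16 → host 4  [load 33/33]
  15 → host 3  [load 33/33]
  8 → host 2  [load 31/33]
  7 → host 5 (new)  [load 7/33]
5 hosts opened.

5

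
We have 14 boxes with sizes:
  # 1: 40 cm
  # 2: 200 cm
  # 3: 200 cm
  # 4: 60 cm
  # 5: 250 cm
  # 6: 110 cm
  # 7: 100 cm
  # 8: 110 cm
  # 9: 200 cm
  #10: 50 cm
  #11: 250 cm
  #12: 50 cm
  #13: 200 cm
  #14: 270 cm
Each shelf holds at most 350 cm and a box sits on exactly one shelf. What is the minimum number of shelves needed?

7

Total = 270 + 250 + 250 + 200 + 200 + 200 + 200 + 110 + 110 + 100 + 60 + 50 + 50 + 40 = 2090 cm.
Lower bound: ⌈2090/350⌉ = 6 shelves.
Also, 7 boxes each exceed 175 cm, and no two of those can share a shelf, so at least 7 shelves are needed.
A packing using 7 shelves:
  shelf 1: 270 + 60 = 330
  shelf 2: 250 + 100 = 350
  shelf 3: 250 + 50 + 50 = 350
  shelf 4: 200 + 110 + 40 = 350
  shelf 5: 200 + 110 = 310
  shelf 6: 200 = 200
  shelf 7: 200 = 200
This matches the lower bound, so 7 is optimal.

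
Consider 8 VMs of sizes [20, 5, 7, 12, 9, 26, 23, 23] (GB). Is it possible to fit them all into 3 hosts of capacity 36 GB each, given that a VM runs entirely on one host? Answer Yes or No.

No

Total = 125 GB; ⌈125/36⌉ = 4.
At least 4 hosts are required, but only 3 are allowed.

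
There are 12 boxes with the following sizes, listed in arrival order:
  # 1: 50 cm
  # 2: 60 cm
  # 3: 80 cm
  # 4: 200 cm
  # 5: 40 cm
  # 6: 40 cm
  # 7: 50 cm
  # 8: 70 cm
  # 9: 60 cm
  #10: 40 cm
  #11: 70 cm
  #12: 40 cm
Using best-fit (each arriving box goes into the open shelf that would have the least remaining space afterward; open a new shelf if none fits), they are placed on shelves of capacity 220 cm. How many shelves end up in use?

4

  50 → shelf 1 (new)  [load 50/220]
  60 → shelf 1  [load 110/220]
  80 → shelf 1  [load 190/220]
  200 → shelf 2 (new)  [load 200/220]
  40 → shelf 3 (new)  [load 40/220]
  40 → shelf 3  [load 80/220]
  50 → shelf 3  [load 130/220]
  70 → shelf 3  [load 200/220]
  60 → shelf 4 (new)  [load 60/220]
  40 → shelf 4  [load 100/220]
  70 → shelf 4  [load 170/220]
  40 → shelf 4  [load 210/220]
4 shelves opened.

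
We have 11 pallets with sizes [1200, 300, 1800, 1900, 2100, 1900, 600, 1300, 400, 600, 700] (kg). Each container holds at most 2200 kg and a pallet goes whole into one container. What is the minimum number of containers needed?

7

Total = 2100 + 1900 + 1900 + 1800 + 1300 + 1200 + 700 + 600 + 600 + 400 + 300 = 12800 kg.
Lower bound: ⌈12800/2200⌉ = 6 containers.
A packing using 7 containers:
  container 1: 2100 = 2100
  container 2: 1900 + 300 = 2200
  container 3: 1900 = 1900
  container 4: 1800 + 400 = 2200
  container 5: 1300 + 700 = 2000
  container 6: 1200 + 600 = 1800
  container 7: 600 = 600
No arrangement into 6 containers stays within capacity, so 7 is optimal.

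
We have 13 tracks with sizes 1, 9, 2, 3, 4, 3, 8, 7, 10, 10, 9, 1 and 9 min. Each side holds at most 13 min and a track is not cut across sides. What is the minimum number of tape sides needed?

7

Total = 10 + 10 + 9 + 9 + 9 + 8 + 7 + 4 + 3 + 3 + 2 + 1 + 1 = 76 min.
Lower bound: ⌈76/13⌉ = 6 tape sides.
Also, 7 tracks each exceed 13/2 min, and no two of those can share a side, so at least 7 tape sides are needed.
A packing using 7 tape sides:
  side 1: 10 + 3 = 13
  side 2: 10 + 3 = 13
  side 3: 9 + 4 = 13
  side 4: 9 + 2 + 1 + 1 = 13
  side 5: 9 = 9
  side 6: 8 = 8
  side 7: 7 = 7
This matches the lower bound, so 7 is optimal.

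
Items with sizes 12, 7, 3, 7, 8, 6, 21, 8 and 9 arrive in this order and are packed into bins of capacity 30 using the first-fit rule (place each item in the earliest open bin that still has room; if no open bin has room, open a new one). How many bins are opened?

  12 → bin 1 (new)  [load 12/30]
  7 → bin 1  [load 19/30]
  3 → bin 1  [load 22/30]
  7 → bin 1  [load 29/30]
  8 → bin 2 (new)  [load 8/30]
  6 → bin 2  [load 14/30]
  21 → bin 3 (new)  [load 21/30]
  8 → bin 2  [load 22/30]
  9 → bin 3  [load 30/30]
3 bins opened.

3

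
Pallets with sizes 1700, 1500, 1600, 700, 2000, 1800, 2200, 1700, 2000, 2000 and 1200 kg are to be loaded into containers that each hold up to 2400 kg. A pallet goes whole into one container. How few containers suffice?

10

Total = 2200 + 2000 + 2000 + 2000 + 1800 + 1700 + 1700 + 1600 + 1500 + 1200 + 700 = 18400 kg.
Lower bound: ⌈18400/2400⌉ = 8 containers.
Also, 9 pallets each exceed 1200 kg, and no two of those can share a container, so at least 9 containers are needed.
A packing using 10 containers:
  container 1: 2200 = 2200
  container 2: 2000 = 2000
  container 3: 2000 = 2000
  container 4: 2000 = 2000
  container 5: 1800 = 1800
  container 6: 1700 + 700 = 2400
  container 7: 1700 = 1700
  container 8: 1600 = 1600
  container 9: 1500 = 1500
  container 10: 1200 = 1200
No arrangement into 9 containers stays within capacity, so 10 is optimal.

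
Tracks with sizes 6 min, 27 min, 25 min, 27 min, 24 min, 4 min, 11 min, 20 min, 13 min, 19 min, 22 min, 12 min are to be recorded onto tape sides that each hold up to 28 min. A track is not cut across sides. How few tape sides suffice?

Total = 27 + 27 + 25 + 24 + 22 + 20 + 19 + 13 + 12 + 11 + 6 + 4 = 210 min.
Lower bound: ⌈210/28⌉ = 8 tape sides.
A packing using 9 tape sides:
  side 1: 27 = 27
  side 2: 27 = 27
  side 3: 25 = 25
  side 4: 24 + 4 = 28
  side 5: 22 + 6 = 28
  side 6: 20 = 20
  side 7: 19 = 19
  side 8: 13 + 12 = 25
  side 9: 11 = 11
No arrangement into 8 tape sides stays within capacity, so 9 is optimal.

9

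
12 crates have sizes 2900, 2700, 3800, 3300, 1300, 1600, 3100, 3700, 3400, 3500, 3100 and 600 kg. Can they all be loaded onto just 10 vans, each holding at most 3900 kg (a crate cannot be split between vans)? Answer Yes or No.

Yes

A valid assignment using 10 vans:
  van 1: 3800 = 3800
  van 2: 3700 = 3700
  van 3: 3500 = 3500
  van 4: 3400 = 3400
  van 5: 3300 + 600 = 3900
  van 6: 3100 = 3100
  van 7: 3100 = 3100
  van 8: 2900 = 2900
  van 9: 2700 = 2700
  van 10: 1600 + 1300 = 2900
Every load is within 3900 kg, so 10 vans suffice.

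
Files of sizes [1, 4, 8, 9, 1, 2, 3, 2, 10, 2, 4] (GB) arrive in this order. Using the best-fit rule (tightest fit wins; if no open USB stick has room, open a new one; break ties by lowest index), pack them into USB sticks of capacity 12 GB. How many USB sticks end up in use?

4

  1 → USB stick 1 (new)  [load 1/12]
  4 → USB stick 1  [load 5/12]
  8 → USB stick 2 (new)  [load 8/12]
  9 → USB stick 3 (new)  [load 9/12]
  1 → USB stick 3  [load 10/12]
  2 → USB stick 3  [load 12/12]
  3 → USB stick 2  [load 11/12]
  2 → USB stick 1  [load 7/12]
  10 → USB stick 4 (new)  [load 10/12]
  2 → USB stick 4  [load 12/12]
  4 → USB stick 1  [load 11/12]
4 USB sticks opened.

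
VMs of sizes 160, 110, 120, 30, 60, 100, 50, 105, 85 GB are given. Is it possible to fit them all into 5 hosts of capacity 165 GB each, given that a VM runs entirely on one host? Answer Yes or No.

Total = 820 GB; ⌈820/165⌉ = 5.
6 VMs each exceed half the capacity and cannot share a host, forcing at least 6 hosts.
At least 6 hosts are required, but only 5 are allowed.

No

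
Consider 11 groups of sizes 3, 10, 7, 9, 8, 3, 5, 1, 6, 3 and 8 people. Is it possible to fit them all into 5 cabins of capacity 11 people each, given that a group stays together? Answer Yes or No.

No

Total = 63 people; ⌈63/11⌉ = 6.
At least 6 cabins are required, but only 5 are allowed.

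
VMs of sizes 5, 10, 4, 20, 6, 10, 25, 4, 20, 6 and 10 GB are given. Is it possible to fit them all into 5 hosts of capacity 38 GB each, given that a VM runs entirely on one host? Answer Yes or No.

A valid assignment using 4 hosts:
  host 1: 25 + 10 = 35
  host 2: 20 + 10 + 6 = 36
  host 3: 20 + 10 + 6 = 36
  host 4: 5 + 4 + 4 = 13
That uses only 4 ≤ 5, so 5 hosts are enough.

Yes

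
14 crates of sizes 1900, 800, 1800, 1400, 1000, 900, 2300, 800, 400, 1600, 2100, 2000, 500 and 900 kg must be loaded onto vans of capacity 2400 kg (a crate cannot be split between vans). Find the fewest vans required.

Total = 2300 + 2100 + 2000 + 1900 + 1800 + 1600 + 1400 + 1000 + 900 + 900 + 800 + 800 + 500 + 400 = 18400 kg.
Lower bound: ⌈18400/2400⌉ = 8 vans.
A packing using 9 vans:
  van 1: 2300 = 2300
  van 2: 2100 = 2100
  van 3: 2000 + 400 = 2400
  van 4: 1900 + 500 = 2400
  van 5: 1800 = 1800
  van 6: 1600 + 800 = 2400
  van 7: 1400 + 1000 = 2400
  van 8: 900 + 900 = 1800
  van 9: 800 = 800
No arrangement into 8 vans stays within capacity, so 9 is optimal.

9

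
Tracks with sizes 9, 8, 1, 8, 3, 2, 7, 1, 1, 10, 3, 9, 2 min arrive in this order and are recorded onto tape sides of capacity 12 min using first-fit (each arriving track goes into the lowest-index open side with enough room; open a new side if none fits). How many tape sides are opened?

  9 → side 1 (new)  [load 9/12]
  8 → side 2 (new)  [load 8/12]
  1 → side 1  [load 10/12]
  8 → side 3 (new)  [load 8/12]
  3 → side 2  [load 11/12]
  2 → side 1  [load 12/12]
  7 → side 4 (new)  [load 7/12]
  1 → side 2  [load 12/12]
  1 → side 3  [load 9/12]
  10 → side 5 (new)  [load 10/12]
  3 → side 3  [load 12/12]
  9 → side 6 (new)  [load 9/12]
  2 → side 4  [load 9/12]
6 tape sides opened.

6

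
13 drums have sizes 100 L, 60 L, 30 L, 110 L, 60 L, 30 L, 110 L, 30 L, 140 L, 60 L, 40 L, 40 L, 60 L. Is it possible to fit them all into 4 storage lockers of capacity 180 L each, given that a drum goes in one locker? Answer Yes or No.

No

Total = 870 L; ⌈870/180⌉ = 5.
At least 5 storage lockers are required, but only 4 are allowed.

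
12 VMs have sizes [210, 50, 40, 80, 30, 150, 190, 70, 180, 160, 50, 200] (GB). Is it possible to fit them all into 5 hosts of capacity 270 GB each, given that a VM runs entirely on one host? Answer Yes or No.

No

Total = 1410 GB; ⌈1410/270⌉ = 6.
At least 6 hosts are required, but only 5 are allowed.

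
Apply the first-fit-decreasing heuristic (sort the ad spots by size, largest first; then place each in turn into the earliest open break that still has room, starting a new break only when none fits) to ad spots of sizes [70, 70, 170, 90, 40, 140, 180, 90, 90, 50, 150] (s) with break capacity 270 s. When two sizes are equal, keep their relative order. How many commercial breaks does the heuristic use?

Sorted descending: 180, 170, 150, 140, 90, 90, 90, 70, 70, 50, 40.
  180 → break 1 (new)  [load 180/270]
  170 → break 2 (new)  [load 170/270]
  150 → break 3 (new)  [load 150/270]
  140 → break 4 (new)  [load 140/270]
  90 → break 1  [load 270/270]
  90 → break 2  [load 260/270]
  90 → break 3  [load 240/270]
  70 → break 4  [load 210/270]
  70 → break 5 (new)  [load 70/270]
  50 → break 4  [load 260/270]
  40 → break 5  [load 110/270]
5 commercial breaks opened.

5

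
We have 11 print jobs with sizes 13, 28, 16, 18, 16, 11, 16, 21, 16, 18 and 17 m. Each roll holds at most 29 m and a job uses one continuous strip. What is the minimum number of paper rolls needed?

Total = 28 + 21 + 18 + 18 + 17 + 16 + 16 + 16 + 16 + 13 + 11 = 190 m.
Lower bound: ⌈190/29⌉ = 7 paper rolls.
Also, 9 print jobs each exceed 29/2 m, and no two of those can share a roll, so at least 9 paper rolls are needed.
A packing using 9 paper rolls:
  roll 1: 28 = 28
  roll 2: 21 = 21
  roll 3: 18 + 11 = 29
  roll 4: 18 = 18
  roll 5: 17 = 17
  roll 6: 16 + 13 = 29
  roll 7: 16 = 16
  roll 8: 16 = 16
  roll 9: 16 = 16
This matches the lower bound, so 9 is optimal.

9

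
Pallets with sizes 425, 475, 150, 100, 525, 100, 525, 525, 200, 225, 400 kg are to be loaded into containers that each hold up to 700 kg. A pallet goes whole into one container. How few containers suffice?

Total = 525 + 525 + 525 + 475 + 425 + 400 + 225 + 200 + 150 + 100 + 100 = 3650 kg.
Lower bound: ⌈3650/700⌉ = 6 containers.
A packing using 6 containers:
  container 1: 525 + 150 = 675
  container 2: 525 + 100 = 625
  container 3: 525 + 100 = 625
  container 4: 475 + 225 = 700
  container 5: 425 + 200 = 625
  container 6: 400 = 400
This matches the lower bound, so 6 is optimal.

6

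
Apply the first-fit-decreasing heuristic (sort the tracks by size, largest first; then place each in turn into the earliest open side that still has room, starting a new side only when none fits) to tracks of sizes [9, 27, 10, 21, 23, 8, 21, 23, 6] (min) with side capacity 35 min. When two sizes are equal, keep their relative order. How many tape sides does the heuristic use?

Sorted descending: 27, 23, 23, 21, 21, 10, 9, 8, 6.
  27 → side 1 (new)  [load 27/35]
  23 → side 2 (new)  [load 23/35]
  23 → side 3 (new)  [load 23/35]
  21 → side 4 (new)  [load 21/35]
  21 → side 5 (new)  [load 21/35]
  10 → side 2  [load 33/35]
  9 → side 3  [load 32/35]
  8 → side 1  [load 35/35]
  6 → side 4  [load 27/35]
5 tape sides opened.

5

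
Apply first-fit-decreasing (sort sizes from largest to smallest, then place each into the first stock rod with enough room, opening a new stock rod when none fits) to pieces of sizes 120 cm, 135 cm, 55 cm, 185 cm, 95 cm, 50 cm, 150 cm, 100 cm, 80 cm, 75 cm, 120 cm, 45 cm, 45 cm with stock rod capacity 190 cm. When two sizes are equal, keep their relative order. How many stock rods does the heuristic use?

8

Sorted descending: 185, 150, 135, 120, 120, 100, 95, 80, 75, 55, 50, 45, 45.
  185 → stock rod 1 (new)  [load 185/190]
  150 → stock rod 2 (new)  [load 150/190]
  135 → stock rod 3 (new)  [load 135/190]
  120 → stock rod 4 (new)  [load 120/190]
  120 → stock rod 5 (new)  [load 120/190]
  100 → stock rod 6 (new)  [load 100/190]
  95 → stock rod 7 (new)  [load 95/190]
  80 → stock rod 6  [load 180/190]
  75 → stock rod 7  [load 170/190]
  55 → stock rod 3  [load 190/190]
  50 → stock rod 4  [load 170/190]
  45 → stock rod 5  [load 165/190]
  45 → stock rod 8 (new)  [load 45/190]
8 stock rods opened.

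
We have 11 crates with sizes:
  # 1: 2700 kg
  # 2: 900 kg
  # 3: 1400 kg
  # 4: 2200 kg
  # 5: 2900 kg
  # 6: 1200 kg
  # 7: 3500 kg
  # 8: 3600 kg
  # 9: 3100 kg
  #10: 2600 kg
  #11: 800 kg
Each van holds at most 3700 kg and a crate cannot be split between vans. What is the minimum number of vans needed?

8

Total = 3600 + 3500 + 3100 + 2900 + 2700 + 2600 + 2200 + 1400 + 1200 + 900 + 800 = 24900 kg.
Lower bound: ⌈24900/3700⌉ = 7 vans.
A packing using 8 vans:
  van 1: 3600 = 3600
  van 2: 3500 = 3500
  van 3: 3100 = 3100
  van 4: 2900 + 800 = 3700
  van 5: 2700 + 900 = 3600
  van 6: 2600 = 2600
  van 7: 2200 + 1400 = 3600
  van 8: 1200 = 1200
No arrangement into 7 vans stays within capacity, so 8 is optimal.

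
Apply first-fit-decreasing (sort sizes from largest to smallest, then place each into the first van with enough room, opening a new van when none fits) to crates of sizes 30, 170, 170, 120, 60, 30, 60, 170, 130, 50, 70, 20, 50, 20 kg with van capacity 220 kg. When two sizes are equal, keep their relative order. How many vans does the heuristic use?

6

Sorted descending: 170, 170, 170, 130, 120, 70, 60, 60, 50, 50, 30, 30, 20, 20.
  170 → van 1 (new)  [load 170/220]
  170 → van 2 (new)  [load 170/220]
  170 → van 3 (new)  [load 170/220]
  130 → van 4 (new)  [load 130/220]
  120 → van 5 (new)  [load 120/220]
  70 → van 4  [load 200/220]
  60 → van 5  [load 180/220]
  60 → van 6 (new)  [load 60/220]
  50 → van 1  [load 220/220]
  50 → van 2  [load 220/220]
  30 → van 3  [load 200/220]
  30 → van 5  [load 210/220]
  20 → van 3  [load 220/220]
  20 → van 4  [load 220/220]
6 vans opened.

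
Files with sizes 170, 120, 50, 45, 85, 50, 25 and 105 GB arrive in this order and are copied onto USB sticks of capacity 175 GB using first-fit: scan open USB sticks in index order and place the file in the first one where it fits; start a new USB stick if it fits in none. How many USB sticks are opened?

4

  170 → USB stick 1 (new)  [load 170/175]
  120 → USB stick 2 (new)  [load 120/175]
  50 → USB stick 2  [load 170/175]
  45 → USB stick 3 (new)  [load 45/175]
  85 → USB stick 3  [load 130/175]
  50 → USB stick 4 (new)  [load 50/175]
  25 → USB stick 3  [load 155/175]
  105 → USB stick 4  [load 155/175]
4 USB sticks opened.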